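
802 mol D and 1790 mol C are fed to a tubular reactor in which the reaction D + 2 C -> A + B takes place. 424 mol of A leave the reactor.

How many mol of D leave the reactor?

378 mol

For A: n = n₀ + 1ξ → 424 = 0 + 1ξ, giving ξ = 424 mol.
Outlet amounts (n = n₀ + ν ξ):
  D: 802 − 1(424) = 378
  C: 1790 − 2(424) = 942
  A: 0 + 1(424) = 424
  B: 0 + 1(424) = 424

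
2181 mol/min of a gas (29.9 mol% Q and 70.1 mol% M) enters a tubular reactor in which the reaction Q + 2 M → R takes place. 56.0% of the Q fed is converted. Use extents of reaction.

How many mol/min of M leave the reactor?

799 mol/min

Q reacted = 0.56 × 652.1 = 365.2 mol/min; ν_Q = −1, so ξ = 365.2/1 = 365.2 mol/min.
Outlet amounts (n = n₀ + ν ξ):
  Q: 652.1 − 1(365.2) = 286.9
  M: 1529 − 2(365.2) = 798.5
  R: 0 + 1(365.2) = 365.2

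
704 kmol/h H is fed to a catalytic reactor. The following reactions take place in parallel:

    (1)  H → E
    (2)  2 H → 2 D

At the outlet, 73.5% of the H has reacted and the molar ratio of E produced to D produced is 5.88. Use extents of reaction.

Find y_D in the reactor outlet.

Conversion of H: H consumed = 0.735 × 704 = 517.4 kmol/h = 1ξ₁ + 2ξ₂.
Selectivity: 1ξ₁ / (2ξ₂) = 5.88 → ξ₁ = 11.76 ξ₂.
Substitute: (1·11.76 + 2) ξ₂ = 517.4 → ξ₂ = 37.6 kmol/h, ξ₁ = 442.2 kmol/h.
Outlet amounts (n = n₀ + Σ ν·ξ):
  H: 704 − 1(442.2) − 2(37.6) = 186.6
  E: 0 + 1(442.2) = 442.2
  D: 0 + 2(37.6) = 75.21
Total out = 704 kmol/h; y_D = 75.21 / 704 = 0.1068.

0.107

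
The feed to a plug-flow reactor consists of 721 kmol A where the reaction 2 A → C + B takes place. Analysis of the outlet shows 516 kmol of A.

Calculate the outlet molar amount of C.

For A: n = n₀ − 2ξ → 516 = 721 − 2ξ, giving ξ = 102.5 kmol.
Outlet amounts (n = n₀ + ν ξ):
  A: 721 − 2(102.5) = 516
  C: 0 + 1(102.5) = 102.5
  B: 0 + 1(102.5) = 102.5

102 kmol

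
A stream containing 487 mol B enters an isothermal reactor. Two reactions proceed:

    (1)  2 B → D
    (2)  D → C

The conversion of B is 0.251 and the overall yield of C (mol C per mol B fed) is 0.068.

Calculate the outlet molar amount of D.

Conversion of B: B consumed = 2ξ₁ = 0.251 × 487 → ξ₁ = 61.12 mol.
Yield of C: 1ξ₂ / 487 = 0.068 → ξ₂ = 33.12 mol.
Outlet amounts (n = n₀ + Σ ν·ξ):
  B: 487 − 2(61.12) = 364.8
  D: 0 + 1(61.12) − 1(33.12) = 28
  C: 0 + 1(33.12) = 33.12

28 mol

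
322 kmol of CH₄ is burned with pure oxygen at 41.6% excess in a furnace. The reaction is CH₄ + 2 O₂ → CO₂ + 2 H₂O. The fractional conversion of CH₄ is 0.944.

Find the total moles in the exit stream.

Stoichiometric O₂ = 2 × 322 = 644 kmol; O₂ fed = 644 × 1.416 = 911.9 kmol.
Fuel reacted = 0.944 × 322 → ξ = 304 kmol.
Outlet (n = n₀ + ν ξ):
  CH₄: 322 − 1(304) = 18.03
  O₂: 911.9 − 2(304) = 304
  CO₂: 0 + 1(304) = 304
  H₂O: 0 + 2(304) = 607.9
Total out = 18.03 + 304 + 304 + 607.9 = 1234 kmol.

1230 kmol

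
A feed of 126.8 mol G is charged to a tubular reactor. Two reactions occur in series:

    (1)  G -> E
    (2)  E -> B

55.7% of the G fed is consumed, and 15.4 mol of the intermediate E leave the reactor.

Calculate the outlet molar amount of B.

Conversion of G: G consumed = 1ξ₁ = 0.557 × 126.8 → ξ₁ = 70.63 mol.
E balance: n_E = 0 + 1ξ₁ − 1ξ₂ = 15.4 → ξ₂ = (1·70.63 − 15.4)/1 = 55.23 mol.
Outlet amounts (n = n₀ + Σ ν·ξ):
  G: 126.8 − 1(70.63) = 56.17
  E: 0 + 1(70.63) − 1(55.23) = 15.4
  B: 0 + 1(55.23) = 55.23

55.2 mol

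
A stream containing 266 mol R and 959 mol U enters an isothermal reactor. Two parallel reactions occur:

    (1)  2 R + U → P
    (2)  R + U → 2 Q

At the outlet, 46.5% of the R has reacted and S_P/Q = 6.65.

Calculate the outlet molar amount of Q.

8.96 mol

Conversion of R: R consumed = 0.465 × 266 = 123.7 mol = 2ξ₁ + 1ξ₂.
Selectivity: 1ξ₁ / (2ξ₂) = 6.65 → ξ₁ = 13.3 ξ₂.
Substitute: (2·13.3 + 1) ξ₂ = 123.7 → ξ₂ = 4.482 mol, ξ₁ = 59.6 mol.
Outlet amounts (n = n₀ + Σ ν·ξ):
  R: 266 − 2(59.6) − 1(4.482) = 142.3
  U: 959 − 1(59.6) − 1(4.482) = 894.9
  P: 0 + 1(59.6) = 59.6
  Q: 0 + 2(4.482) = 8.963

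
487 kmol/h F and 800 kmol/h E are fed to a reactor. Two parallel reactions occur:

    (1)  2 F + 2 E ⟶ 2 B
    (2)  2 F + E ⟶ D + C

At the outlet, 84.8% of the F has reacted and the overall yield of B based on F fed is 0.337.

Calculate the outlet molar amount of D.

124 kmol/h

Yield of B: 2ξ₁ / 487 = 0.337 → ξ₁ = 82.06 kmol/h.
Conversion of F: 2ξ₁ + 2ξ₂ = 0.848 × 487 = 413 → ξ₂ = 124.4 kmol/h.
Outlet amounts (n = n₀ + Σ ν·ξ):
  F: 487 − 2(82.06) − 2(124.4) = 74.02
  E: 800 − 2(82.06) − 1(124.4) = 511.5
  B: 0 + 2(82.06) = 164.1
  D: 0 + 1(124.4) = 124.4
  C: 0 + 1(124.4) = 124.4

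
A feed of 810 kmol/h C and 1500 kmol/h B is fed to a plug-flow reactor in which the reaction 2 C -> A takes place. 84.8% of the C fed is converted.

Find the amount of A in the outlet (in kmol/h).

C reacted = 0.848 × 810 = 686.9 kmol/h; ν_C = −2, so ξ = 686.9/2 = 343.4 kmol/h.
Outlet amounts (n = n₀ + ν ξ):
  C: 810 − 2(343.4) = 123.1
  A: 0 + 1(343.4) = 343.4
  B: 1500 (inert)

343 kmol/h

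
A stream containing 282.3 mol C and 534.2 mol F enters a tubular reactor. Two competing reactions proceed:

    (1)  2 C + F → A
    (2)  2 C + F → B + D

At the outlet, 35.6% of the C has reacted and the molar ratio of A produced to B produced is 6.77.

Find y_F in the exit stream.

Conversion of C: C consumed = 0.356 × 282.3 = 100.5 mol = 2ξ₁ + 2ξ₂.
Selectivity: 1ξ₁ / (1ξ₂) = 6.77 → ξ₁ = 6.77 ξ₂.
Substitute: (2·6.77 + 2) ξ₂ = 100.5 → ξ₂ = 6.467 mol, ξ₁ = 43.78 mol.
Outlet amounts (n = n₀ + Σ ν·ξ):
  C: 282.3 − 2(43.78) − 2(6.467) = 181.8
  F: 534.2 − 1(43.78) − 1(6.467) = 484
  A: 0 + 1(43.78) = 43.78
  B: 0 + 1(6.467) = 6.467
  D: 0 + 1(6.467) = 6.467
Total out = 722.5 mol; y_F = 484 / 722.5 = 0.6699.

0.67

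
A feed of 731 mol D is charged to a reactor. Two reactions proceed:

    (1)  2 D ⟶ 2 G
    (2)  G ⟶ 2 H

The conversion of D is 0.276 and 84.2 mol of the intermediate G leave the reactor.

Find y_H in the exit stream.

0.277

Conversion of D: D consumed = 2ξ₁ = 0.276 × 731 → ξ₁ = 100.9 mol.
G balance: n_G = 0 + 2ξ₁ − 1ξ₂ = 84.2 → ξ₂ = (2·100.9 − 84.2)/1 = 117.6 mol.
Outlet amounts (n = n₀ + Σ ν·ξ):
  D: 731 − 2(100.9) = 529.2
  G: 0 + 2(100.9) − 1(117.6) = 84.2
  H: 0 + 2(117.6) = 235.1
Total out = 848.6 mol; y_H = 235.1 / 848.6 = 0.2771.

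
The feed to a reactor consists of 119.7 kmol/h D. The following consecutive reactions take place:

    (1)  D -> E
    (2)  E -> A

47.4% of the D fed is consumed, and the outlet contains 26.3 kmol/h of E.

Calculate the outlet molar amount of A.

Conversion of D: D consumed = 1ξ₁ = 0.474 × 119.7 → ξ₁ = 56.74 kmol/h.
E balance: n_E = 0 + 1ξ₁ − 1ξ₂ = 26.3 → ξ₂ = (1·56.74 − 26.3)/1 = 30.44 kmol/h.
Outlet amounts (n = n₀ + Σ ν·ξ):
  D: 119.7 − 1(56.74) = 62.96
  E: 0 + 1(56.74) − 1(30.44) = 26.3
  A: 0 + 1(30.44) = 30.44

30.4 kmol/h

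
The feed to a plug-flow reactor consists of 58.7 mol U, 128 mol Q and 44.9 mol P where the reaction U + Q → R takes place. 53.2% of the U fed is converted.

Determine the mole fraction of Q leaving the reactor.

U reacted = 0.532 × 58.7 = 31.23 mol; ν_U = −1, so ξ = 31.23/1 = 31.23 mol.
Outlet amounts (n = n₀ + ν ξ):
  U: 58.7 − 1(31.23) = 27.47
  Q: 128 − 1(31.23) = 96.77
  R: 0 + 1(31.23) = 31.23
  P: 44.9 (inert)
Total out = 200.4 mol; y_Q = 96.77 / 200.4 = 0.483.

0.483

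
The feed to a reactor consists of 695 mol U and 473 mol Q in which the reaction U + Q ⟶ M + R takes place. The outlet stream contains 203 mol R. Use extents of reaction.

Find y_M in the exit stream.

0.174

For R: n = n₀ + 1ξ → 203 = 0 + 1ξ, giving ξ = 203 mol.
Outlet amounts (n = n₀ + ν ξ):
  U: 695 − 1(203) = 492
  Q: 473 − 1(203) = 270
  M: 0 + 1(203) = 203
  R: 0 + 1(203) = 203
Total out = 1168 mol; y_M = 203 / 1168 = 0.1738.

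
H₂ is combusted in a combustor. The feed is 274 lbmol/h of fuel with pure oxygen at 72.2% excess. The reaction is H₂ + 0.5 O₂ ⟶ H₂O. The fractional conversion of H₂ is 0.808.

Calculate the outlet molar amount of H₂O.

221 lbmol/h

Stoichiometric O₂ = 0.5 × 274 = 137 lbmol/h; O₂ fed = 137 × 1.722 = 235.9 lbmol/h.
Fuel reacted = 0.808 × 274 → ξ = 221.4 lbmol/h.
Outlet (n = n₀ + ν ξ):
  H₂: 274 − 1(221.4) = 52.61
  O₂: 235.9 − 0.5(221.4) = 125.2
  H₂O: 0 + 1(221.4) = 221.4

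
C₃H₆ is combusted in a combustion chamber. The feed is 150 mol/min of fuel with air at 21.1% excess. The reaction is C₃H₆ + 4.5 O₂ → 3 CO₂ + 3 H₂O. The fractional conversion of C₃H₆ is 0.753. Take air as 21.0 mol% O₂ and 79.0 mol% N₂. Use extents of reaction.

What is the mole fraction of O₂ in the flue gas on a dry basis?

0.0822

Stoichiometric O₂ = 4.5 × 150 = 675 mol/min; O₂ fed = 675 × 1.211 = 817.4 mol/min.
N₂ fed = 817.4 × 79/21 = 3075 mol/min.
Fuel reacted = 0.753 × 150 → ξ = 113 mol/min.
Outlet (n = n₀ + ν ξ):
  C₃H₆: 150 − 1(113) = 37.05
  O₂: 817.4 − 4.5(113) = 309.2
  N₂: 3075 (inert)
  CO₂: 0 + 3(113) = 338.9
  H₂O: 0 + 3(113) = 338.9
Dry total = 3760 mol/min; y_O₂ (dry) = 309.2 / 3760 = 0.08222.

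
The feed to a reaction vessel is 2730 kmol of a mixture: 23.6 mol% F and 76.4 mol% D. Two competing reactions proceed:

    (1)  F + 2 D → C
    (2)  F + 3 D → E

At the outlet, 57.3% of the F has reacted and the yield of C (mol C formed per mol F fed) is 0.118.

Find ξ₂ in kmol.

Yield of C: 1ξ₁ / 644.3 = 0.118 → ξ₁ = 76.03 kmol.
Conversion of F: 1ξ₁ + 1ξ₂ = 0.573 × 644.3 = 369.2 → ξ₂ = 293.1 kmol.
Outlet amounts (n = n₀ + Σ ν·ξ):
  F: 644.3 − 1(76.03) − 1(293.1) = 275.1
  D: 2086 − 2(76.03) − 3(293.1) = 1054
  C: 0 + 1(76.03) = 76.03
  E: 0 + 1(293.1) = 293.1

ξ₂ = 293 kmol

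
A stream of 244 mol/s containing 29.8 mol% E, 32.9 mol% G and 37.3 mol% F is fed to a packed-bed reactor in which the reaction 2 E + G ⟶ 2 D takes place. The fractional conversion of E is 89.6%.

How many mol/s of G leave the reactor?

E reacted = 0.896 × 72.71 = 65.15 mol/s; ν_E = −2, so ξ = 65.15/2 = 32.57 mol/s.
Outlet amounts (n = n₀ + ν ξ):
  E: 72.71 − 2(32.57) = 7.562
  G: 80.28 − 1(32.57) = 47.7
  D: 0 + 2(32.57) = 65.15
  F: 91.01 (inert)

47.7 mol/s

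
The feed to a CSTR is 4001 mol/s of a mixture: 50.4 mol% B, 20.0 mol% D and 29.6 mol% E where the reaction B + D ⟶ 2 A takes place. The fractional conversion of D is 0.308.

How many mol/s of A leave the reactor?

D reacted = 0.308 × 800.2 = 246.5 mol/s; ν_D = −1, so ξ = 246.5/1 = 246.5 mol/s.
Outlet amounts (n = n₀ + ν ξ):
  B: 2017 − 1(246.5) = 1770
  D: 800.2 − 1(246.5) = 553.7
  A: 0 + 2(246.5) = 492.9
  E: 1184 (inert)

493 mol/s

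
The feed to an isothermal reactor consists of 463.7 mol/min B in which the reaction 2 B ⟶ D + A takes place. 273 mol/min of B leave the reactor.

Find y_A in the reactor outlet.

For B: n = n₀ − 2ξ → 273 = 463.7 − 2ξ, giving ξ = 95.35 mol/min.
Outlet amounts (n = n₀ + ν ξ):
  B: 463.7 − 2(95.35) = 273
  D: 0 + 1(95.35) = 95.35
  A: 0 + 1(95.35) = 95.35
Total out = 463.7 mol/min; y_A = 95.35 / 463.7 = 0.2056.

0.206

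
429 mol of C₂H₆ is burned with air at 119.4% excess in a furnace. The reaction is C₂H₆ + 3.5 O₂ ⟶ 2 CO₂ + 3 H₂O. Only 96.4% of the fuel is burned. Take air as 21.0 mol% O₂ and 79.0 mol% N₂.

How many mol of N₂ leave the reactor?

12400 mol

Stoichiometric O₂ = 3.5 × 429 = 1502 mol; O₂ fed = 1502 × 2.194 = 3294 mol.
N₂ fed = 3294 × 79/21 = 12390 mol.
Fuel reacted = 0.964 × 429 → ξ = 413.6 mol.
Outlet (n = n₀ + ν ξ):
  C₂H₆: 429 − 1(413.6) = 15.44
  O₂: 3294 − 3.5(413.6) = 1847
  N₂: 12390 (inert)
  CO₂: 0 + 2(413.6) = 827.1
  H₂O: 0 + 3(413.6) = 1241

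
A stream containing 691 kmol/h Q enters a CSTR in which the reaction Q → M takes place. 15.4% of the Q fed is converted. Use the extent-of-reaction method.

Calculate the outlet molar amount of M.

106 kmol/h

Q reacted = 0.154 × 691 = 106.4 kmol/h; ν_Q = −1, so ξ = 106.4/1 = 106.4 kmol/h.
Outlet amounts (n = n₀ + ν ξ):
  Q: 691 − 1(106.4) = 584.6
  M: 0 + 1(106.4) = 106.4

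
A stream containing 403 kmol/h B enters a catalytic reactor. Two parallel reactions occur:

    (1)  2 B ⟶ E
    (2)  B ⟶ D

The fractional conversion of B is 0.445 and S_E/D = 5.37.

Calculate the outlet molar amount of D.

15.3 kmol/h

Conversion of B: B consumed = 0.445 × 403 = 179.3 kmol/h = 2ξ₁ + 1ξ₂.
Selectivity: 1ξ₁ / (1ξ₂) = 5.37 → ξ₁ = 5.37 ξ₂.
Substitute: (2·5.37 + 1) ξ₂ = 179.3 → ξ₂ = 15.28 kmol/h, ξ₁ = 82.03 kmol/h.
Outlet amounts (n = n₀ + Σ ν·ξ):
  B: 403 − 2(82.03) − 1(15.28) = 223.7
  E: 0 + 1(82.03) = 82.03
  D: 0 + 1(15.28) = 15.28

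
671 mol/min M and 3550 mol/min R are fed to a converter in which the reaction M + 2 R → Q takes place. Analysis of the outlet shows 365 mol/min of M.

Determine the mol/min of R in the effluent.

2940 mol/min

For M: n = n₀ − 1ξ → 365 = 671 − 1ξ, giving ξ = 306 mol/min.
Outlet amounts (n = n₀ + ν ξ):
  M: 671 − 1(306) = 365
  R: 3550 − 2(306) = 2938
  Q: 0 + 1(306) = 306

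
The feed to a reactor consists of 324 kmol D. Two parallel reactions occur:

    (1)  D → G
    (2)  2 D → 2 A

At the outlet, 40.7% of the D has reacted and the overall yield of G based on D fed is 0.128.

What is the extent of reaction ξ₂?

ξ₂ = 45.2 kmol

Yield of G: 1ξ₁ / 324 = 0.128 → ξ₁ = 41.47 kmol.
Conversion of D: 1ξ₁ + 2ξ₂ = 0.407 × 324 = 131.9 → ξ₂ = 45.2 kmol.
Outlet amounts (n = n₀ + Σ ν·ξ):
  D: 324 − 1(41.47) − 2(45.2) = 192.1
  G: 0 + 1(41.47) = 41.47
  A: 0 + 2(45.2) = 90.4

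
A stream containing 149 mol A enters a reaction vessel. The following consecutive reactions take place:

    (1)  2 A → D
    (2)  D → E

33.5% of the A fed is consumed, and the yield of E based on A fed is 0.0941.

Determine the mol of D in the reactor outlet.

10.9 mol

Conversion of A: A consumed = 2ξ₁ = 0.335 × 149 → ξ₁ = 24.96 mol.
Yield of E: 1ξ₂ / 149 = 0.0941 → ξ₂ = 14.02 mol.
Outlet amounts (n = n₀ + Σ ν·ξ):
  A: 149 − 2(24.96) = 99.08
  D: 0 + 1(24.96) − 1(14.02) = 10.94
  E: 0 + 1(14.02) = 14.02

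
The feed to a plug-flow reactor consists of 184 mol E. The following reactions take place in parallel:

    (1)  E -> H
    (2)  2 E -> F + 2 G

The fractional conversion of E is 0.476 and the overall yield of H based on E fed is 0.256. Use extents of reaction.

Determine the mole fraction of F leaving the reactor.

Yield of H: 1ξ₁ / 184 = 0.256 → ξ₁ = 47.1 mol.
Conversion of E: 1ξ₁ + 2ξ₂ = 0.476 × 184 = 87.58 → ξ₂ = 20.24 mol.
Outlet amounts (n = n₀ + Σ ν·ξ):
  E: 184 − 1(47.1) − 2(20.24) = 96.42
  H: 0 + 1(47.1) = 47.1
  F: 0 + 1(20.24) = 20.24
  G: 0 + 2(20.24) = 40.48
Total out = 204.2 mol; y_F = 20.24 / 204.2 = 0.0991.

0.0991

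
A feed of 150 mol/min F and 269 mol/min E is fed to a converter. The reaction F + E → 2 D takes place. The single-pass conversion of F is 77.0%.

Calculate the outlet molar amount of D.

F reacted = 0.77 × 150 = 115.5 mol/min; ν_F = −1, so ξ = 115.5/1 = 115.5 mol/min.
Outlet amounts (n = n₀ + ν ξ):
  F: 150 − 1(115.5) = 34.5
  E: 269 − 1(115.5) = 153.5
  D: 0 + 2(115.5) = 231

231 mol/min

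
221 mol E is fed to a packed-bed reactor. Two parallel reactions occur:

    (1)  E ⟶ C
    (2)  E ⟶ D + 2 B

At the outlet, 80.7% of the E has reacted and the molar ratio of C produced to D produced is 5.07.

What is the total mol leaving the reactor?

280 mol

Conversion of E: E consumed = 0.807 × 221 = 178.3 mol = 1ξ₁ + 1ξ₂.
Selectivity: 1ξ₁ / (1ξ₂) = 5.07 → ξ₁ = 5.07 ξ₂.
Substitute: (1·5.07 + 1) ξ₂ = 178.3 → ξ₂ = 29.38 mol, ξ₁ = 149 mol.
Outlet amounts (n = n₀ + Σ ν·ξ):
  E: 221 − 1(149) − 1(29.38) = 42.65
  C: 0 + 1(149) = 149
  D: 0 + 1(29.38) = 29.38
  B: 0 + 2(29.38) = 58.76
Total out = 42.65 + 149 + 29.38 + 58.76 = 279.8 mol.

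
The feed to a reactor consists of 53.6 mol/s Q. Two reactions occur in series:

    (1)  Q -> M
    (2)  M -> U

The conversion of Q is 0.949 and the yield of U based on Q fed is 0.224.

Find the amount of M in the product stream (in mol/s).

Conversion of Q: Q consumed = 1ξ₁ = 0.949 × 53.6 → ξ₁ = 50.87 mol/s.
Yield of U: 1ξ₂ / 53.6 = 0.224 → ξ₂ = 12.01 mol/s.
Outlet amounts (n = n₀ + Σ ν·ξ):
  Q: 53.6 − 1(50.87) = 2.734
  M: 0 + 1(50.87) − 1(12.01) = 38.86
  U: 0 + 1(12.01) = 12.01

38.9 mol/s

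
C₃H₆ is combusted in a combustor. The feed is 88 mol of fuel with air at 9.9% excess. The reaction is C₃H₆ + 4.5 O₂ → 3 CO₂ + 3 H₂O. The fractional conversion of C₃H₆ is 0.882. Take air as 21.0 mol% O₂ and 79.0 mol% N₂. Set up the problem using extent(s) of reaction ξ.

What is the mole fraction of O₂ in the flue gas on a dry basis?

Stoichiometric O₂ = 4.5 × 88 = 396 mol; O₂ fed = 396 × 1.099 = 435.2 mol.
N₂ fed = 435.2 × 79/21 = 1637 mol.
Fuel reacted = 0.882 × 88 → ξ = 77.62 mol.
Outlet (n = n₀ + ν ξ):
  C₃H₆: 88 − 1(77.62) = 10.38
  O₂: 435.2 − 4.5(77.62) = 85.93
  N₂: 1637 (inert)
  CO₂: 0 + 3(77.62) = 232.8
  H₂O: 0 + 3(77.62) = 232.8
Dry total = 1966 mol; y_O₂ (dry) = 85.93 / 1966 = 0.0437.

0.0437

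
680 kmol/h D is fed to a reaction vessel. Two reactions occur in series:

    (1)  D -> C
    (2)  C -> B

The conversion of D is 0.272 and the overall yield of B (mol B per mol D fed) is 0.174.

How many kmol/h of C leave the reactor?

66.6 kmol/h

Conversion of D: D consumed = 1ξ₁ = 0.272 × 680 → ξ₁ = 185 kmol/h.
Yield of B: 1ξ₂ / 680 = 0.174 → ξ₂ = 118.3 kmol/h.
Outlet amounts (n = n₀ + Σ ν·ξ):
  D: 680 − 1(185) = 495
  C: 0 + 1(185) − 1(118.3) = 66.64
  B: 0 + 1(118.3) = 118.3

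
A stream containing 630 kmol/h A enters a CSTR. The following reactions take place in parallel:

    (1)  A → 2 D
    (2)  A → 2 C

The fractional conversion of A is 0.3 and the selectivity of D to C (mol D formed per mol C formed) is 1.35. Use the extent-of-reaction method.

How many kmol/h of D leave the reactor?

217 kmol/h

Conversion of A: A consumed = 0.3 × 630 = 189 kmol/h = 1ξ₁ + 1ξ₂.
Selectivity: 2ξ₁ / (2ξ₂) = 1.35 → ξ₁ = 1.35 ξ₂.
Substitute: (1·1.35 + 1) ξ₂ = 189 → ξ₂ = 80.43 kmol/h, ξ₁ = 108.6 kmol/h.
Outlet amounts (n = n₀ + Σ ν·ξ):
  A: 630 − 1(108.6) − 1(80.43) = 441
  D: 0 + 2(108.6) = 217.1
  C: 0 + 2(80.43) = 160.9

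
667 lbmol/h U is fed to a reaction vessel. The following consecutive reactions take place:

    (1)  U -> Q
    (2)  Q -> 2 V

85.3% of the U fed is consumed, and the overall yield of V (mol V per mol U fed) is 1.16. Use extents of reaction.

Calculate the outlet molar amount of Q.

Conversion of U: U consumed = 1ξ₁ = 0.853 × 667 → ξ₁ = 569 lbmol/h.
Yield of V: 2ξ₂ / 667 = 1.16 → ξ₂ = 386.9 lbmol/h.
Outlet amounts (n = n₀ + Σ ν·ξ):
  U: 667 − 1(569) = 98.05
  Q: 0 + 1(569) − 1(386.9) = 182.1
  V: 0 + 2(386.9) = 773.7

182 lbmol/h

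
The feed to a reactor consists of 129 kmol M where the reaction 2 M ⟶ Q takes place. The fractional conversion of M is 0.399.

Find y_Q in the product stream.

M reacted = 0.399 × 129 = 51.47 kmol; ν_M = −2, so ξ = 51.47/2 = 25.74 kmol.
Outlet amounts (n = n₀ + ν ξ):
  M: 129 − 2(25.74) = 77.53
  Q: 0 + 1(25.74) = 25.74
Total out = 103.3 kmol; y_Q = 25.74 / 103.3 = 0.2492.

0.249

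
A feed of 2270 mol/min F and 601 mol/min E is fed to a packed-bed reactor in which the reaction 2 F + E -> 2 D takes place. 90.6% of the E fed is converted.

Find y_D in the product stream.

0.468

E reacted = 0.906 × 601 = 544.5 mol/min; ν_E = −1, so ξ = 544.5/1 = 544.5 mol/min.
Outlet amounts (n = n₀ + ν ξ):
  F: 2270 − 2(544.5) = 1181
  E: 601 − 1(544.5) = 56.49
  D: 0 + 2(544.5) = 1089
Total out = 2326 mol/min; y_D = 1089 / 2326 = 0.4681.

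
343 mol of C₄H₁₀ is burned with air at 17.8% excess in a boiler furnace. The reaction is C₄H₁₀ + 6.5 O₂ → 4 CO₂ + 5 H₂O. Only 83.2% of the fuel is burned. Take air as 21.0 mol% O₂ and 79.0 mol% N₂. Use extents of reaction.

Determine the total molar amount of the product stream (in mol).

13300 mol

Stoichiometric O₂ = 6.5 × 343 = 2230 mol; O₂ fed = 2230 × 1.178 = 2626 mol.
N₂ fed = 2626 × 79/21 = 9880 mol.
Fuel reacted = 0.832 × 343 → ξ = 285.4 mol.
Outlet (n = n₀ + ν ξ):
  C₄H₁₀: 343 − 1(285.4) = 57.62
  O₂: 2626 − 6.5(285.4) = 771.4
  N₂: 9880 (inert)
  CO₂: 0 + 4(285.4) = 1142
  H₂O: 0 + 5(285.4) = 1427
Total out = 57.62 + 771.4 + 9880 + 1142 + 1427 = 13280 mol.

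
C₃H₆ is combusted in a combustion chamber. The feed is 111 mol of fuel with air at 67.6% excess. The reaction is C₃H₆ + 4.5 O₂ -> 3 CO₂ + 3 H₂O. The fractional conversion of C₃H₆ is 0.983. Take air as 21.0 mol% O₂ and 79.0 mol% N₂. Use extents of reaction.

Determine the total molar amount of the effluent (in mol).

4150 mol

Stoichiometric O₂ = 4.5 × 111 = 499.5 mol; O₂ fed = 499.5 × 1.676 = 837.2 mol.
N₂ fed = 837.2 × 79/21 = 3149 mol.
Fuel reacted = 0.983 × 111 → ξ = 109.1 mol.
Outlet (n = n₀ + ν ξ):
  C₃H₆: 111 − 1(109.1) = 1.887
  O₂: 837.2 − 4.5(109.1) = 346.2
  N₂: 3149 (inert)
  CO₂: 0 + 3(109.1) = 327.3
  H₂O: 0 + 3(109.1) = 327.3
Total out = 1.887 + 346.2 + 3149 + 327.3 + 327.3 = 4152 mol.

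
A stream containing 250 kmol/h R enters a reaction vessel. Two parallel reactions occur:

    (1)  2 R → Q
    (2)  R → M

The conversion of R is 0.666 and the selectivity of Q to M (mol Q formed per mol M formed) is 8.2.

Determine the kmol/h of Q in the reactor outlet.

78.5 kmol/h

Conversion of R: R consumed = 0.666 × 250 = 166.5 kmol/h = 2ξ₁ + 1ξ₂.
Selectivity: 1ξ₁ / (1ξ₂) = 8.2 → ξ₁ = 8.2 ξ₂.
Substitute: (2·8.2 + 1) ξ₂ = 166.5 → ξ₂ = 9.569 kmol/h, ξ₁ = 78.47 kmol/h.
Outlet amounts (n = n₀ + Σ ν·ξ):
  R: 250 − 2(78.47) − 1(9.569) = 83.5
  Q: 0 + 1(78.47) = 78.47
  M: 0 + 1(9.569) = 9.569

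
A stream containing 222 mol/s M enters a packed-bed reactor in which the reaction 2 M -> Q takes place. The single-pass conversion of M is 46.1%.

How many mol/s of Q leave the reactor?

51.2 mol/s

M reacted = 0.461 × 222 = 102.3 mol/s; ν_M = −2, so ξ = 102.3/2 = 51.17 mol/s.
Outlet amounts (n = n₀ + ν ξ):
  M: 222 − 2(51.17) = 119.7
  Q: 0 + 1(51.17) = 51.17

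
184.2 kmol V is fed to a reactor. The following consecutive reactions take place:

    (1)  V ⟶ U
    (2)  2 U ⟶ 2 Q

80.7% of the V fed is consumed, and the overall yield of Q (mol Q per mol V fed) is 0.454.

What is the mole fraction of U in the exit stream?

Conversion of V: V consumed = 1ξ₁ = 0.807 × 184.2 → ξ₁ = 148.6 kmol.
Yield of Q: 2ξ₂ / 184.2 = 0.454 → ξ₂ = 41.81 kmol.
Outlet amounts (n = n₀ + Σ ν·ξ):
  V: 184.2 − 1(148.6) = 35.55
  U: 0 + 1(148.6) − 2(41.81) = 65.02
  Q: 0 + 2(41.81) = 83.63
Total out = 184.2 kmol; y_U = 65.02 / 184.2 = 0.353.

0.353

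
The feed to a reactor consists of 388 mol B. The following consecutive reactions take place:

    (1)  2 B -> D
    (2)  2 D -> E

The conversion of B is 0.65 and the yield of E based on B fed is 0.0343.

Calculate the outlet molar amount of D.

99.5 mol

Conversion of B: B consumed = 2ξ₁ = 0.65 × 388 → ξ₁ = 126.1 mol.
Yield of E: 1ξ₂ / 388 = 0.0343 → ξ₂ = 13.31 mol.
Outlet amounts (n = n₀ + Σ ν·ξ):
  B: 388 − 2(126.1) = 135.8
  D: 0 + 1(126.1) − 2(13.31) = 99.48
  E: 0 + 1(13.31) = 13.31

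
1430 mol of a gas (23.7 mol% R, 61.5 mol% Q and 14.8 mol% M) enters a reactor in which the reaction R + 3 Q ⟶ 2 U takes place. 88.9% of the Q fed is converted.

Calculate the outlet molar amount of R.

78.3 mol

Q reacted = 0.889 × 879.5 = 781.8 mol; ν_Q = −3, so ξ = 781.8/3 = 260.6 mol.
Outlet amounts (n = n₀ + ν ξ):
  R: 338.9 − 1(260.6) = 78.3
  Q: 879.5 − 3(260.6) = 97.62
  U: 0 + 2(260.6) = 521.2
  M: 211.6 (inert)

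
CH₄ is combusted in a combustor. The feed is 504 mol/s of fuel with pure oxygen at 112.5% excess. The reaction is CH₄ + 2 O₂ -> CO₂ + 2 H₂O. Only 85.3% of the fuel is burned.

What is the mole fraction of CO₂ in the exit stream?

0.162

Stoichiometric O₂ = 2 × 504 = 1008 mol/s; O₂ fed = 1008 × 2.125 = 2142 mol/s.
Fuel reacted = 0.853 × 504 → ξ = 429.9 mol/s.
Outlet (n = n₀ + ν ξ):
  CH₄: 504 − 1(429.9) = 74.09
  O₂: 2142 − 2(429.9) = 1282
  CO₂: 0 + 1(429.9) = 429.9
  H₂O: 0 + 2(429.9) = 859.8
Total out = 2646 mol/s; y_CO₂ = 429.9 / 2646 = 0.1625.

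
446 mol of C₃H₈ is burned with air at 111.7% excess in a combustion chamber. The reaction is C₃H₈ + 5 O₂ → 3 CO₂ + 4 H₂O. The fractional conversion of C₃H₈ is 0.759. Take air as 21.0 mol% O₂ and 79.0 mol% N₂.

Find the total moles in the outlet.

Stoichiometric O₂ = 5 × 446 = 2230 mol; O₂ fed = 2230 × 2.117 = 4721 mol.
N₂ fed = 4721 × 79/21 = 17760 mol.
Fuel reacted = 0.759 × 446 → ξ = 338.5 mol.
Outlet (n = n₀ + ν ξ):
  C₃H₈: 446 − 1(338.5) = 107.5
  O₂: 4721 − 5(338.5) = 3028
  N₂: 17760 (inert)
  CO₂: 0 + 3(338.5) = 1016
  H₂O: 0 + 4(338.5) = 1354
Total out = 107.5 + 3028 + 17760 + 1016 + 1354 = 23270 mol.

23300 mol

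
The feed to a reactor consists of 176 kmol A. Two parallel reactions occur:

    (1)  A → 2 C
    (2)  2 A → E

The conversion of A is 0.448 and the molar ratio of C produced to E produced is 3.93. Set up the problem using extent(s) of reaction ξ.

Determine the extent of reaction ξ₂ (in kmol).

ξ₂ = 19.9 kmol

Conversion of A: A consumed = 0.448 × 176 = 78.85 kmol = 1ξ₁ + 2ξ₂.
Selectivity: 2ξ₁ / (1ξ₂) = 3.93 → ξ₁ = 1.965 ξ₂.
Substitute: (1·1.965 + 2) ξ₂ = 78.85 → ξ₂ = 19.89 kmol, ξ₁ = 39.08 kmol.
Outlet amounts (n = n₀ + Σ ν·ξ):
  A: 176 − 1(39.08) − 2(19.89) = 97.15
  C: 0 + 2(39.08) = 78.15
  E: 0 + 1(19.89) = 19.89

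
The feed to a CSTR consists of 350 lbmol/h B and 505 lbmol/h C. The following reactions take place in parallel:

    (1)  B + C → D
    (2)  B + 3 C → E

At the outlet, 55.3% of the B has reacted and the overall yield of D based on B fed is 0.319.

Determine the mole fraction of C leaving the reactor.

0.297

Yield of D: 1ξ₁ / 350 = 0.319 → ξ₁ = 111.7 lbmol/h.
Conversion of B: 1ξ₁ + 1ξ₂ = 0.553 × 350 = 193.6 → ξ₂ = 81.9 lbmol/h.
Outlet amounts (n = n₀ + Σ ν·ξ):
  B: 350 − 1(111.7) − 1(81.9) = 156.4
  C: 505 − 1(111.7) − 3(81.9) = 147.6
  D: 0 + 1(111.7) = 111.7
  E: 0 + 1(81.9) = 81.9
Total out = 497.6 lbmol/h; y_C = 147.6 / 497.6 = 0.2967.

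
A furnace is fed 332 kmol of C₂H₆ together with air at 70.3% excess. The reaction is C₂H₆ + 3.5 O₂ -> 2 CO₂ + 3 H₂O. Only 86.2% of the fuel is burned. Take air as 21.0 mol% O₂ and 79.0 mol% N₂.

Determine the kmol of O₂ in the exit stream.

Stoichiometric O₂ = 3.5 × 332 = 1162 kmol; O₂ fed = 1162 × 1.703 = 1979 kmol.
N₂ fed = 1979 × 79/21 = 7444 kmol.
Fuel reacted = 0.862 × 332 → ξ = 286.2 kmol.
Outlet (n = n₀ + ν ξ):
  C₂H₆: 332 − 1(286.2) = 45.82
  O₂: 1979 − 3.5(286.2) = 977.2
  N₂: 7444 (inert)
  CO₂: 0 + 2(286.2) = 572.4
  H₂O: 0 + 3(286.2) = 858.6

977 kmol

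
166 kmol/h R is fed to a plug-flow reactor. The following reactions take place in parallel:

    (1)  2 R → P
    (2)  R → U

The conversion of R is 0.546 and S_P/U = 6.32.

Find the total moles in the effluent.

Conversion of R: R consumed = 0.546 × 166 = 90.64 kmol/h = 2ξ₁ + 1ξ₂.
Selectivity: 1ξ₁ / (1ξ₂) = 6.32 → ξ₁ = 6.32 ξ₂.
Substitute: (2·6.32 + 1) ξ₂ = 90.64 → ξ₂ = 6.645 kmol/h, ξ₁ = 42 kmol/h.
Outlet amounts (n = n₀ + Σ ν·ξ):
  R: 166 − 2(42) − 1(6.645) = 75.36
  P: 0 + 1(42) = 42
  U: 0 + 1(6.645) = 6.645
Total out = 75.36 + 42 + 6.645 = 124 kmol/h.

124 kmol/h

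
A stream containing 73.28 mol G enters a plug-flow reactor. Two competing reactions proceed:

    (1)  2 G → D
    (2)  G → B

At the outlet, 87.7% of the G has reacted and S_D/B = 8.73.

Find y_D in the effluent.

0.709

Conversion of G: G consumed = 0.877 × 73.28 = 64.27 mol = 2ξ₁ + 1ξ₂.
Selectivity: 1ξ₁ / (1ξ₂) = 8.73 → ξ₁ = 8.73 ξ₂.
Substitute: (2·8.73 + 1) ξ₂ = 64.27 → ξ₂ = 3.481 mol, ξ₁ = 30.39 mol.
Outlet amounts (n = n₀ + Σ ν·ξ):
  G: 73.28 − 2(30.39) − 1(3.481) = 9.013
  D: 0 + 1(30.39) = 30.39
  B: 0 + 1(3.481) = 3.481
Total out = 42.89 mol; y_D = 30.39 / 42.89 = 0.7087.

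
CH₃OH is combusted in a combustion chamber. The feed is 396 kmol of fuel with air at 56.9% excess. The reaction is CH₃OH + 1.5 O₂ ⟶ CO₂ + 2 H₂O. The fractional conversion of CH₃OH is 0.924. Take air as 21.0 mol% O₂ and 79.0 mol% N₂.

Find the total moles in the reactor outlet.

Stoichiometric O₂ = 1.5 × 396 = 594 kmol; O₂ fed = 594 × 1.569 = 932 kmol.
N₂ fed = 932 × 79/21 = 3506 kmol.
Fuel reacted = 0.924 × 396 → ξ = 365.9 kmol.
Outlet (n = n₀ + ν ξ):
  CH₃OH: 396 − 1(365.9) = 30.1
  O₂: 932 − 1.5(365.9) = 383.1
  N₂: 3506 (inert)
  CO₂: 0 + 1(365.9) = 365.9
  H₂O: 0 + 2(365.9) = 731.8
Total out = 30.1 + 383.1 + 3506 + 365.9 + 731.8 = 5017 kmol.

5020 kmol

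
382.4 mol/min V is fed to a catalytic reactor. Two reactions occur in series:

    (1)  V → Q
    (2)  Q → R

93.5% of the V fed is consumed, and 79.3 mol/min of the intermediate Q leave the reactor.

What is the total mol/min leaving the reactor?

Conversion of V: V consumed = 1ξ₁ = 0.935 × 382.4 → ξ₁ = 357.5 mol/min.
Q balance: n_Q = 0 + 1ξ₁ − 1ξ₂ = 79.3 → ξ₂ = (1·357.5 − 79.3)/1 = 278.2 mol/min.
Outlet amounts (n = n₀ + Σ ν·ξ):
  V: 382.4 − 1(357.5) = 24.86
  Q: 0 + 1(357.5) − 1(278.2) = 79.3
  R: 0 + 1(278.2) = 278.2
Total out = 24.86 + 79.3 + 278.2 = 382.4 mol/min.

382 mol/min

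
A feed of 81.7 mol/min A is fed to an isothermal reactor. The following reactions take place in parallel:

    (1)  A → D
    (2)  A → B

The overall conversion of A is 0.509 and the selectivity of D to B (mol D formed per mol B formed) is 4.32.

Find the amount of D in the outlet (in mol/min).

33.8 mol/min

Conversion of A: A consumed = 0.509 × 81.7 = 41.59 mol/min = 1ξ₁ + 1ξ₂.
Selectivity: 1ξ₁ / (1ξ₂) = 4.32 → ξ₁ = 4.32 ξ₂.
Substitute: (1·4.32 + 1) ξ₂ = 41.59 → ξ₂ = 7.817 mol/min, ξ₁ = 33.77 mol/min.
Outlet amounts (n = n₀ + Σ ν·ξ):
  A: 81.7 − 1(33.77) − 1(7.817) = 40.11
  D: 0 + 1(33.77) = 33.77
  B: 0 + 1(7.817) = 7.817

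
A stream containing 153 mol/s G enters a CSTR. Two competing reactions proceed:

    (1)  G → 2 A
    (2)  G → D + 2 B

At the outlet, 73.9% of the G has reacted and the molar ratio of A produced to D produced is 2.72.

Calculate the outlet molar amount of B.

Conversion of G: G consumed = 0.739 × 153 = 113.1 mol/s = 1ξ₁ + 1ξ₂.
Selectivity: 2ξ₁ / (1ξ₂) = 2.72 → ξ₁ = 1.36 ξ₂.
Substitute: (1·1.36 + 1) ξ₂ = 113.1 → ξ₂ = 47.91 mol/s, ξ₁ = 65.16 mol/s.
Outlet amounts (n = n₀ + Σ ν·ξ):
  G: 153 − 1(65.16) − 1(47.91) = 39.93
  A: 0 + 2(65.16) = 130.3
  D: 0 + 1(47.91) = 47.91
  B: 0 + 2(47.91) = 95.82

95.8 mol/s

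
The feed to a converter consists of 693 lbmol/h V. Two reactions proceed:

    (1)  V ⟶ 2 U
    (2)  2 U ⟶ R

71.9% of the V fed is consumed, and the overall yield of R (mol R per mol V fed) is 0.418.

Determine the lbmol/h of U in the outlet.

417 lbmol/h

Conversion of V: V consumed = 1ξ₁ = 0.719 × 693 → ξ₁ = 498.3 lbmol/h.
Yield of R: 1ξ₂ / 693 = 0.418 → ξ₂ = 289.7 lbmol/h.
Outlet amounts (n = n₀ + Σ ν·ξ):
  V: 693 − 1(498.3) = 194.7
  U: 0 + 2(498.3) − 2(289.7) = 417.2
  R: 0 + 1(289.7) = 289.7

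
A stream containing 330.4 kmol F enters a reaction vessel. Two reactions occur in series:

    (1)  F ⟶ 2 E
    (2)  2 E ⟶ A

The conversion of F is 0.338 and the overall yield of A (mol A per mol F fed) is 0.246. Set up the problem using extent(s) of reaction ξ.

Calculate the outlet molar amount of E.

60.8 kmol

Conversion of F: F consumed = 1ξ₁ = 0.338 × 330.4 → ξ₁ = 111.7 kmol.
Yield of A: 1ξ₂ / 330.4 = 0.246 → ξ₂ = 81.28 kmol.
Outlet amounts (n = n₀ + Σ ν·ξ):
  F: 330.4 − 1(111.7) = 218.7
  E: 0 + 2(111.7) − 2(81.28) = 60.79
  A: 0 + 1(81.28) = 81.28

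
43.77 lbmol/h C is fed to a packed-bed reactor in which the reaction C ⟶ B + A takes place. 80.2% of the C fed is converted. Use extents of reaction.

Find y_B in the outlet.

0.445

C reacted = 0.802 × 43.77 = 35.1 lbmol/h; ν_C = −1, so ξ = 35.1/1 = 35.1 lbmol/h.
Outlet amounts (n = n₀ + ν ξ):
  C: 43.77 − 1(35.1) = 8.666
  B: 0 + 1(35.1) = 35.1
  A: 0 + 1(35.1) = 35.1
Total out = 78.87 lbmol/h; y_B = 35.1 / 78.87 = 0.4451.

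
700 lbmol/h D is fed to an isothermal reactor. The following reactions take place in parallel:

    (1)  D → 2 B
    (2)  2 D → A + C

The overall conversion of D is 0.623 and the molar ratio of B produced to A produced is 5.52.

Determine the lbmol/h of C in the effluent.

91.6 lbmol/h

Conversion of D: D consumed = 0.623 × 700 = 436.1 lbmol/h = 1ξ₁ + 2ξ₂.
Selectivity: 2ξ₁ / (1ξ₂) = 5.52 → ξ₁ = 2.76 ξ₂.
Substitute: (1·2.76 + 2) ξ₂ = 436.1 → ξ₂ = 91.62 lbmol/h, ξ₁ = 252.9 lbmol/h.
Outlet amounts (n = n₀ + Σ ν·ξ):
  D: 700 − 1(252.9) − 2(91.62) = 263.9
  B: 0 + 2(252.9) = 505.7
  A: 0 + 1(91.62) = 91.62
  C: 0 + 1(91.62) = 91.62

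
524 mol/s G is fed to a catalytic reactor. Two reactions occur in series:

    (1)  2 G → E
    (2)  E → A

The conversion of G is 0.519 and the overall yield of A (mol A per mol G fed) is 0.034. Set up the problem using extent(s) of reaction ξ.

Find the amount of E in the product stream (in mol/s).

118 mol/s

Conversion of G: G consumed = 2ξ₁ = 0.519 × 524 → ξ₁ = 136 mol/s.
Yield of A: 1ξ₂ / 524 = 0.034 → ξ₂ = 17.82 mol/s.
Outlet amounts (n = n₀ + Σ ν·ξ):
  G: 524 − 2(136) = 252
  E: 0 + 1(136) − 1(17.82) = 118.2
  A: 0 + 1(17.82) = 17.82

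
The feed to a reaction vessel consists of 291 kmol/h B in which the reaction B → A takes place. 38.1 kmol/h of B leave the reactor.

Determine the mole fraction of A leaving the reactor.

For B: n = n₀ − 1ξ → 38.1 = 291 − 1ξ, giving ξ = 252.9 kmol/h.
Outlet amounts (n = n₀ + ν ξ):
  B: 291 − 1(252.9) = 38.1
  A: 0 + 1(252.9) = 252.9
Total out = 291 kmol/h; y_A = 252.9 / 291 = 0.8691.

0.869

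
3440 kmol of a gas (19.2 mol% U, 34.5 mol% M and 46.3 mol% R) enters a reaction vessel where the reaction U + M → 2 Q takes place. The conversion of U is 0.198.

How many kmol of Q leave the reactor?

262 kmol

U reacted = 0.198 × 660.5 = 130.8 kmol; ν_U = −1, so ξ = 130.8/1 = 130.8 kmol.
Outlet amounts (n = n₀ + ν ξ):
  U: 660.5 − 1(130.8) = 529.7
  M: 1187 − 1(130.8) = 1056
  Q: 0 + 2(130.8) = 261.6
  R: 1593 (inert)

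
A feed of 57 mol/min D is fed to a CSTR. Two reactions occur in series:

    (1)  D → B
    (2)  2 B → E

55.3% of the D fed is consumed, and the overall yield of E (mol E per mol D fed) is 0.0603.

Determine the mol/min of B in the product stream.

Conversion of D: D consumed = 1ξ₁ = 0.553 × 57 → ξ₁ = 31.52 mol/min.
Yield of E: 1ξ₂ / 57 = 0.0603 → ξ₂ = 3.437 mol/min.
Outlet amounts (n = n₀ + Σ ν·ξ):
  D: 57 − 1(31.52) = 25.48
  B: 0 + 1(31.52) − 2(3.437) = 24.65
  E: 0 + 1(3.437) = 3.437

24.6 mol/min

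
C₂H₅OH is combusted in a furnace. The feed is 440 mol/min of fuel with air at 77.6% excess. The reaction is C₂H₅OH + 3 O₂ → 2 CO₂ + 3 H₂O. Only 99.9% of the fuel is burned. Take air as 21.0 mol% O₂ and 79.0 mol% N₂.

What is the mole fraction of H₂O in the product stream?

Stoichiometric O₂ = 3 × 440 = 1320 mol/min; O₂ fed = 1320 × 1.776 = 2344 mol/min.
N₂ fed = 2344 × 79/21 = 8819 mol/min.
Fuel reacted = 0.999 × 440 → ξ = 439.6 mol/min.
Outlet (n = n₀ + ν ξ):
  C₂H₅OH: 440 − 1(439.6) = 0.44
  O₂: 2344 − 3(439.6) = 1026
  N₂: 8819 (inert)
  CO₂: 0 + 2(439.6) = 879.1
  H₂O: 0 + 3(439.6) = 1319
Total out = 12040 mol/min; y_H₂O = 1319 / 12040 = 0.1095.

0.109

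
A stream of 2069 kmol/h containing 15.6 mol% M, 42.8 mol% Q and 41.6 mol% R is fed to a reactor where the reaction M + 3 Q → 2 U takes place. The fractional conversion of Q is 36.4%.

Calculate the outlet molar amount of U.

Q reacted = 0.364 × 885.5 = 322.3 kmol/h; ν_Q = −3, so ξ = 322.3/3 = 107.4 kmol/h.
Outlet amounts (n = n₀ + ν ξ):
  M: 322.8 − 1(107.4) = 215.3
  Q: 885.5 − 3(107.4) = 563.2
  U: 0 + 2(107.4) = 214.9
  R: 860.7 (inert)

215 kmol/h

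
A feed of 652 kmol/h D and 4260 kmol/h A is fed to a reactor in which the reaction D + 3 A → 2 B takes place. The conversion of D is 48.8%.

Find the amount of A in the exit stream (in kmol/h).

3310 kmol/h

D reacted = 0.488 × 652 = 318.2 kmol/h; ν_D = −1, so ξ = 318.2/1 = 318.2 kmol/h.
Outlet amounts (n = n₀ + ν ξ):
  D: 652 − 1(318.2) = 333.8
  A: 4260 − 3(318.2) = 3305
  B: 0 + 2(318.2) = 636.4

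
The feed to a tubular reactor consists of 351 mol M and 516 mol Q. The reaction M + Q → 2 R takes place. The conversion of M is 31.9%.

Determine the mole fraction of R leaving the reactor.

0.258

M reacted = 0.319 × 351 = 112 mol; ν_M = −1, so ξ = 112/1 = 112 mol.
Outlet amounts (n = n₀ + ν ξ):
  M: 351 − 1(112) = 239
  Q: 516 − 1(112) = 404
  R: 0 + 2(112) = 223.9
Total out = 867 mol; y_R = 223.9 / 867 = 0.2583.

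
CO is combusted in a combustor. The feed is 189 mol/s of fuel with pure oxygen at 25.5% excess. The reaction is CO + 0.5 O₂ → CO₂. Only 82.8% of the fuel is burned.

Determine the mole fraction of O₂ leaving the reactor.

0.176

Stoichiometric O₂ = 0.5 × 189 = 94.5 mol/s; O₂ fed = 94.5 × 1.255 = 118.6 mol/s.
Fuel reacted = 0.828 × 189 → ξ = 156.5 mol/s.
Outlet (n = n₀ + ν ξ):
  CO: 189 − 1(156.5) = 32.51
  O₂: 118.6 − 0.5(156.5) = 40.35
  CO₂: 0 + 1(156.5) = 156.5
Total out = 229.4 mol/s; y_O₂ = 40.35 / 229.4 = 0.1759.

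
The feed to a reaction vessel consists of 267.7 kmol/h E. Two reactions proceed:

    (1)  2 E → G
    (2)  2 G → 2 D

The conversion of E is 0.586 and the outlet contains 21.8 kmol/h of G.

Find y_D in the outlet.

Conversion of E: E consumed = 2ξ₁ = 0.586 × 267.7 → ξ₁ = 78.44 kmol/h.
G balance: n_G = 0 + 1ξ₁ − 2ξ₂ = 21.8 → ξ₂ = (1·78.44 − 21.8)/2 = 28.32 kmol/h.
Outlet amounts (n = n₀ + Σ ν·ξ):
  E: 267.7 − 2(78.44) = 110.8
  G: 0 + 1(78.44) − 2(28.32) = 21.8
  D: 0 + 2(28.32) = 56.64
Total out = 189.3 kmol/h; y_D = 56.64 / 189.3 = 0.2992.

0.299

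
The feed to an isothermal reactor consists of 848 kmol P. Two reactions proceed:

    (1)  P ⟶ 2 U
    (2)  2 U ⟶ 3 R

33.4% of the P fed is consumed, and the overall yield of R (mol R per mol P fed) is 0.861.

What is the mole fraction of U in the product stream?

0.058

Conversion of P: P consumed = 1ξ₁ = 0.334 × 848 → ξ₁ = 283.2 kmol.
Yield of R: 3ξ₂ / 848 = 0.861 → ξ₂ = 243.4 kmol.
Outlet amounts (n = n₀ + Σ ν·ξ):
  P: 848 − 1(283.2) = 564.8
  U: 0 + 2(283.2) − 2(243.4) = 79.71
  R: 0 + 3(243.4) = 730.1
Total out = 1375 kmol; y_U = 79.71 / 1375 = 0.05799.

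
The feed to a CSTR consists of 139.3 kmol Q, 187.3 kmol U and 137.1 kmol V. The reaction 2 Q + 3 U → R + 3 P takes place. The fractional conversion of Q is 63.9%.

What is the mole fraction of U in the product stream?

Q reacted = 0.639 × 139.3 = 89.01 kmol; ν_Q = −2, so ξ = 89.01/2 = 44.51 kmol.
Outlet amounts (n = n₀ + ν ξ):
  Q: 139.3 − 2(44.51) = 50.29
  U: 187.3 − 3(44.51) = 53.78
  R: 0 + 1(44.51) = 44.51
  P: 0 + 3(44.51) = 133.5
  V: 137.1 (inert)
Total out = 419.2 kmol; y_U = 53.78 / 419.2 = 0.1283.

0.128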